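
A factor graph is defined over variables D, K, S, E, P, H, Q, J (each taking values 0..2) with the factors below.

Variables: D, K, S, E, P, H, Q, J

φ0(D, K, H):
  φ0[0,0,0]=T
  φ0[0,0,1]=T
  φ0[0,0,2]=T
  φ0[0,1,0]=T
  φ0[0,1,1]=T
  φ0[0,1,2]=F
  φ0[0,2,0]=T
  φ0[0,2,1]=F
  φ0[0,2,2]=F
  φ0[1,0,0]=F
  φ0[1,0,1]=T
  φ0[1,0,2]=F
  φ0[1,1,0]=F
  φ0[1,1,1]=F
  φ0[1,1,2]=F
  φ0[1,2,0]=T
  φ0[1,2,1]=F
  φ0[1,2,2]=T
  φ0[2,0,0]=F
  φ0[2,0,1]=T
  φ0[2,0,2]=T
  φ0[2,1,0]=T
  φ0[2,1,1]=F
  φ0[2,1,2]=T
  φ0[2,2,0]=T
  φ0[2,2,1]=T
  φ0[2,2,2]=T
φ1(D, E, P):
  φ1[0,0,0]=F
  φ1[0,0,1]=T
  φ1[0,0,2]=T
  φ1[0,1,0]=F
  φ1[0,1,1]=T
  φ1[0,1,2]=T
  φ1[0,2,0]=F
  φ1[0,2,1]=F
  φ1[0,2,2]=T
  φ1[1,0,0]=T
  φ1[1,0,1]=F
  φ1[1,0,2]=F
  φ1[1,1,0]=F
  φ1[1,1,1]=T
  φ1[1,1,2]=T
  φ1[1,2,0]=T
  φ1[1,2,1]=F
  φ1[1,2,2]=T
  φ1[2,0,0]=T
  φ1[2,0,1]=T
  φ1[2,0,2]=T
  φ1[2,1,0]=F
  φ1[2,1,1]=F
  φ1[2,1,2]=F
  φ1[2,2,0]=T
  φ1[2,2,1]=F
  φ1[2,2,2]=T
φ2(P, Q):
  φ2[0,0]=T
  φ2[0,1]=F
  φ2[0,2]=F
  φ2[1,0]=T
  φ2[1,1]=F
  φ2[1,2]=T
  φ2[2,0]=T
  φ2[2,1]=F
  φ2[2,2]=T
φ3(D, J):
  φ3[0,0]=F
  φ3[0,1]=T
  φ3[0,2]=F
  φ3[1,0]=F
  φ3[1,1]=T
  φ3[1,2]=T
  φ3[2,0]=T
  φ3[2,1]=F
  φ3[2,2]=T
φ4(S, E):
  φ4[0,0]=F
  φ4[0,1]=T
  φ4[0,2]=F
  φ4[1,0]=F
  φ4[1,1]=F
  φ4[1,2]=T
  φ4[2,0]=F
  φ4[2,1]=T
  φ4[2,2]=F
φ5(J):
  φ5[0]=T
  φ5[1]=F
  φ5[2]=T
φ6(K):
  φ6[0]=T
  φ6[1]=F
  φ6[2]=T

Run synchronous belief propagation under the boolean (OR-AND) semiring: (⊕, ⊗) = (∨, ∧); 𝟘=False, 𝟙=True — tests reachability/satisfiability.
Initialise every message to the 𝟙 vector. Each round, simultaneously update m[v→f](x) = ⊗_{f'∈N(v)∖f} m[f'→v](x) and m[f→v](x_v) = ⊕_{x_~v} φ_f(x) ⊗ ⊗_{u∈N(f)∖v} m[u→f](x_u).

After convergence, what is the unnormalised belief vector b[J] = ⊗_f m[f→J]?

init: all messages = 𝟙 over 3 values
r1 m[φ0→D] = [T, T, T]
r1 m[φ0→K] = [T, T, T]
r1 m[φ0→H] = [T, T, T]
r1 m[φ1→D] = [T, T, T]
r1 m[φ1→E] = [T, T, T]
r1 m[φ1→P] = [T, T, T]
r1 m[φ2→P] = [T, T, T]
r1 m[φ2→Q] = [T, F, T]
r1 m[φ3→D] = [T, T, T]
r1 m[φ3→J] = [T, T, T]
r1 m[φ4→S] = [T, T, T]
r1 m[φ4→E] = [F, T, T]
r1 m[φ5→J] = [T, F, T]
r1 m[φ6→K] = [T, F, T]
r1 m[D→φ0] = [T, T, T]
r1 m[D→φ1] = [T, T, T]
r1 m[D→φ3] = [T, T, T]
r1 m[K→φ0] = [T, T, T]
r1 m[K→φ6] = [T, T, T]
r1 m[S→φ4] = [T, T, T]
r1 m[E→φ1] = [T, T, T]
r1 m[E→φ4] = [T, T, T]
r1 m[P→φ1] = [T, T, T]
r1 m[P→φ2] = [T, T, T]
r1 m[H→φ0] = [T, T, T]
r1 m[Q→φ2] = [T, T, T]
r1 m[J→φ3] = [T, T, T]
r1 m[J→φ5] = [T, T, T]
r2 m[φ0→D] = [T, T, T]
r2 m[φ0→K] = [T, T, T]
r2 m[φ0→H] = [T, T, T]
r2 m[φ1→D] = [T, T, T]
r2 m[φ1→E] = [T, T, T]
r2 m[φ1→P] = [T, T, T]
r2 m[φ2→P] = [T, T, T]
r2 m[φ2→Q] = [T, F, T]
r2 m[φ3→D] = [T, T, T]
r2 m[φ3→J] = [T, T, T]
r2 m[φ4→S] = [T, T, T]
r2 m[φ4→E] = [F, T, T]
r2 m[φ5→J] = [T, F, T]
r2 m[φ6→K] = [T, F, T]
r2 m[D→φ0] = [T, T, T]
r2 m[D→φ1] = [T, T, T]
r2 m[D→φ3] = [T, T, T]
r2 m[K→φ0] = [T, F, T]
r2 m[K→φ6] = [T, T, T]
r2 m[S→φ4] = [T, T, T]
r2 m[E→φ1] = [F, T, T]
r2 m[E→φ4] = [T, T, T]
r2 m[P→φ1] = [T, T, T]
r2 m[P→φ2] = [T, T, T]
r2 m[H→φ0] = [T, T, T]
r2 m[Q→φ2] = [T, T, T]
r2 m[J→φ3] = [T, F, T]
r2 m[J→φ5] = [T, T, T]
r3 m[φ0→D] = [T, T, T]
r3 m[φ0→K] = [T, T, T]
r3 m[φ0→H] = [T, T, T]
r3 m[φ1→D] = [T, T, T]
r3 m[φ1→E] = [T, T, T]
r3 m[φ1→P] = [T, T, T]
r3 m[φ2→P] = [T, T, T]
r3 m[φ2→Q] = [T, F, T]
r3 m[φ3→D] = [F, T, T]
r3 m[φ3→J] = [T, T, T]
r3 m[φ4→S] = [T, T, T]
r3 m[φ4→E] = [F, T, T]
r3 m[φ5→J] = [T, F, T]
r3 m[φ6→K] = [T, F, T]
r3 m[D→φ0] = [T, T, T]
r3 m[D→φ1] = [T, T, T]
r3 m[D→φ3] = [T, T, T]
r3 m[K→φ0] = [T, F, T]
r3 m[K→φ6] = [T, T, T]
r3 m[S→φ4] = [T, T, T]
r3 m[E→φ1] = [F, T, T]
r3 m[E→φ4] = [T, T, T]
r3 m[P→φ1] = [T, T, T]
r3 m[P→φ2] = [T, T, T]
r3 m[H→φ0] = [T, T, T]
r3 m[Q→φ2] = [T, T, T]
r3 m[J→φ3] = [T, F, T]
r3 m[J→φ5] = [T, T, T]
r4 m[φ0→D] = [T, T, T]
r4 m[φ0→K] = [T, T, T]
r4 m[φ0→H] = [T, T, T]
r4 m[φ1→D] = [T, T, T]
r4 m[φ1→E] = [T, T, T]
r4 m[φ1→P] = [T, T, T]
r4 m[φ2→P] = [T, T, T]
r4 m[φ2→Q] = [T, F, T]
r4 m[φ3→D] = [F, T, T]
r4 m[φ3→J] = [T, T, T]
r4 m[φ4→S] = [T, T, T]
r4 m[φ4→E] = [F, T, T]
r4 m[φ5→J] = [T, F, T]
r4 m[φ6→K] = [T, F, T]
r4 m[D→φ0] = [F, T, T]
r4 m[D→φ1] = [F, T, T]
r4 m[D→φ3] = [T, T, T]
r4 m[K→φ0] = [T, F, T]
r4 m[K→φ6] = [T, T, T]
r4 m[S→φ4] = [T, T, T]
r4 m[E→φ1] = [F, T, T]
r4 m[E→φ4] = [T, T, T]
r4 m[P→φ1] = [T, T, T]
r4 m[P→φ2] = [T, T, T]
r4 m[H→φ0] = [T, T, T]
r4 m[Q→φ2] = [T, T, T]
r4 m[J→φ3] = [T, F, T]
r4 m[J→φ5] = [T, T, T]
r5 m[φ0→D] = [T, T, T]
r5 m[φ0→K] = [T, T, T]
r5 m[φ0→H] = [T, T, T]
r5 m[φ1→D] = [T, T, T]
r5 m[φ1→E] = [T, T, T]
r5 m[φ1→P] = [T, T, T]
r5 m[φ2→P] = [T, T, T]
r5 m[φ2→Q] = [T, F, T]
r5 m[φ3→D] = [F, T, T]
r5 m[φ3→J] = [T, T, T]
r5 m[φ4→S] = [T, T, T]
r5 m[φ4→E] = [F, T, T]
r5 m[φ5→J] = [T, F, T]
r5 m[φ6→K] = [T, F, T]
r5 m[D→φ0] = [F, T, T]
r5 m[D→φ1] = [F, T, T]
r5 m[D→φ3] = [T, T, T]
r5 m[K→φ0] = [T, F, T]
r5 m[K→φ6] = [T, T, T]
r5 m[S→φ4] = [T, T, T]
r5 m[E→φ1] = [F, T, T]
r5 m[E→φ4] = [T, T, T]
r5 m[P→φ1] = [T, T, T]
r5 m[P→φ2] = [T, T, T]
r5 m[H→φ0] = [T, T, T]
r5 m[Q→φ2] = [T, T, T]
r5 m[J→φ3] = [T, F, T]
r5 m[J→φ5] = [T, T, T]
fixed point reached at round 5
b[J] = ⊗ incoming = [T, F, T]

b[J] = [T, F, T]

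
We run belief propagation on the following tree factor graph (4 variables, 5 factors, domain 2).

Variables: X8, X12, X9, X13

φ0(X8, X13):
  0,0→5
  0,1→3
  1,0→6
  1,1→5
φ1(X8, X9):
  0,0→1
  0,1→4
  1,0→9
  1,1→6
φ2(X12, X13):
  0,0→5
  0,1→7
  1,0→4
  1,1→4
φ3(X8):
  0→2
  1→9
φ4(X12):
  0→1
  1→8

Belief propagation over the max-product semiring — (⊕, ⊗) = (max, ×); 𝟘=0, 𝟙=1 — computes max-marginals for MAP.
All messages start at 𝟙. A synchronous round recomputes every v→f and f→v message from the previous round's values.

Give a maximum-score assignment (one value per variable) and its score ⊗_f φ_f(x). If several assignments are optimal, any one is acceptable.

init: all messages = 𝟙 over 2 values
r1 m[φ0→X8] = [5, 6]
r1 m[φ0→X13] = [6, 5]
r1 m[φ1→X8] = [4, 9]
r1 m[φ1→X9] = [9, 6]
r1 m[φ2→X12] = [7, 4]
r1 m[φ2→X13] = [5, 7]
r1 m[φ3→X8] = [2, 9]
r1 m[φ4→X12] = [1, 8]
r1 m[X8→φ0] = [1, 1]
r1 m[X8→φ1] = [1, 1]
r1 m[X8→φ3] = [1, 1]
r1 m[X12→φ2] = [1, 1]
r1 m[X12→φ4] = [1, 1]
r1 m[X9→φ1] = [1, 1]
r1 m[X13→φ0] = [1, 1]
r1 m[X13→φ2] = [1, 1]
r2 m[φ0→X8] = [5, 6]
r2 m[φ0→X13] = [6, 5]
r2 m[φ1→X8] = [4, 9]
r2 m[φ1→X9] = [9, 6]
r2 m[φ2→X12] = [7, 4]
r2 m[φ2→X13] = [5, 7]
r2 m[φ3→X8] = [2, 9]
r2 m[φ4→X12] = [1, 8]
r2 m[X8→φ0] = [8, 81]
r2 m[X8→φ1] = [10, 54]
r2 m[X8→φ3] = [20, 54]
r2 m[X12→φ2] = [1, 8]
r2 m[X12→φ4] = [7, 4]
r2 m[X9→φ1] = [1, 1]
r2 m[X13→φ0] = [5, 7]
r2 m[X13→φ2] = [6, 5]
r3 m[φ0→X8] = [25, 35]
r3 m[φ0→X13] = [486, 405]
r3 m[φ1→X8] = [4, 9]
r3 m[φ1→X9] = [486, 324]
r3 m[φ2→X12] = [35, 24]
r3 m[φ2→X13] = [32, 32]
r3 m[φ3→X8] = [2, 9]
r3 m[φ4→X12] = [1, 8]
r3 m[X8→φ0] = [8, 81]
r3 m[X8→φ1] = [10, 54]
r3 m[X8→φ3] = [20, 54]
r3 m[X12→φ2] = [1, 8]
r3 m[X12→φ4] = [7, 4]
r3 m[X9→φ1] = [1, 1]
r3 m[X13→φ0] = [5, 7]
r3 m[X13→φ2] = [6, 5]
r4 m[φ0→X8] = [25, 35]
r4 m[φ0→X13] = [486, 405]
r4 m[φ1→X8] = [4, 9]
r4 m[φ1→X9] = [486, 324]
r4 m[φ2→X12] = [35, 24]
r4 m[φ2→X13] = [32, 32]
r4 m[φ3→X8] = [2, 9]
r4 m[φ4→X12] = [1, 8]
r4 m[X8→φ0] = [8, 81]
r4 m[X8→φ1] = [50, 315]
r4 m[X8→φ3] = [100, 315]
r4 m[X12→φ2] = [1, 8]
r4 m[X12→φ4] = [35, 24]
r4 m[X9→φ1] = [1, 1]
r4 m[X13→φ0] = [32, 32]
r4 m[X13→φ2] = [486, 405]
r5 m[φ0→X8] = [160, 192]
r5 m[φ0→X13] = [486, 405]
r5 m[φ1→X8] = [4, 9]
r5 m[φ1→X9] = [2835, 1890]
r5 m[φ2→X12] = [2835, 1944]
r5 m[φ2→X13] = [32, 32]
r5 m[φ3→X8] = [2, 9]
r5 m[φ4→X12] = [1, 8]
r5 m[X8→φ0] = [8, 81]
r5 m[X8→φ1] = [50, 315]
r5 m[X8→φ3] = [100, 315]
r5 m[X12→φ2] = [1, 8]
r5 m[X12→φ4] = [35, 24]
r5 m[X9→φ1] = [1, 1]
r5 m[X13→φ0] = [32, 32]
r5 m[X13→φ2] = [486, 405]
r6 m[φ0→X8] = [160, 192]
r6 m[φ0→X13] = [486, 405]
r6 m[φ1→X8] = [4, 9]
r6 m[φ1→X9] = [2835, 1890]
r6 m[φ2→X12] = [2835, 1944]
r6 m[φ2→X13] = [32, 32]
r6 m[φ3→X8] = [2, 9]
r6 m[φ4→X12] = [1, 8]
r6 m[X8→φ0] = [8, 81]
r6 m[X8→φ1] = [320, 1728]
r6 m[X8→φ3] = [640, 1728]
r6 m[X12→φ2] = [1, 8]
r6 m[X12→φ4] = [2835, 1944]
r6 m[X9→φ1] = [1, 1]
r6 m[X13→φ0] = [32, 32]
r6 m[X13→φ2] = [486, 405]
r7 m[φ0→X8] = [160, 192]
r7 m[φ0→X13] = [486, 405]
r7 m[φ1→X8] = [4, 9]
r7 m[φ1→X9] = [15552, 10368]
r7 m[φ2→X12] = [2835, 1944]
r7 m[φ2→X13] = [32, 32]
r7 m[φ3→X8] = [2, 9]
r7 m[φ4→X12] = [1, 8]
r7 m[X8→φ0] = [8, 81]
r7 m[X8→φ1] = [320, 1728]
r7 m[X8→φ3] = [640, 1728]
r7 m[X12→φ2] = [1, 8]
r7 m[X12→φ4] = [2835, 1944]
r7 m[X9→φ1] = [1, 1]
r7 m[X13→φ0] = [32, 32]
r7 m[X13→φ2] = [486, 405]
r8 m[φ0→X8] = [160, 192]
r8 m[φ0→X13] = [486, 405]
r8 m[φ1→X8] = [4, 9]
r8 m[φ1→X9] = [15552, 10368]
r8 m[φ2→X12] = [2835, 1944]
r8 m[φ2→X13] = [32, 32]
r8 m[φ3→X8] = [2, 9]
r8 m[φ4→X12] = [1, 8]
r8 m[X8→φ0] = [8, 81]
r8 m[X8→φ1] = [320, 1728]
r8 m[X8→φ3] = [640, 1728]
r8 m[X12→φ2] = [1, 8]
r8 m[X12→φ4] = [2835, 1944]
r8 m[X9→φ1] = [1, 1]
r8 m[X13→φ0] = [32, 32]
r8 m[X13→φ2] = [486, 405]
fixed point reached at round 8
traceback from X8: (X8=1, X12=1, X9=0, X13=0), score=15552

assignment: (X8=1, X12=1, X9=0, X13=0); score = 15552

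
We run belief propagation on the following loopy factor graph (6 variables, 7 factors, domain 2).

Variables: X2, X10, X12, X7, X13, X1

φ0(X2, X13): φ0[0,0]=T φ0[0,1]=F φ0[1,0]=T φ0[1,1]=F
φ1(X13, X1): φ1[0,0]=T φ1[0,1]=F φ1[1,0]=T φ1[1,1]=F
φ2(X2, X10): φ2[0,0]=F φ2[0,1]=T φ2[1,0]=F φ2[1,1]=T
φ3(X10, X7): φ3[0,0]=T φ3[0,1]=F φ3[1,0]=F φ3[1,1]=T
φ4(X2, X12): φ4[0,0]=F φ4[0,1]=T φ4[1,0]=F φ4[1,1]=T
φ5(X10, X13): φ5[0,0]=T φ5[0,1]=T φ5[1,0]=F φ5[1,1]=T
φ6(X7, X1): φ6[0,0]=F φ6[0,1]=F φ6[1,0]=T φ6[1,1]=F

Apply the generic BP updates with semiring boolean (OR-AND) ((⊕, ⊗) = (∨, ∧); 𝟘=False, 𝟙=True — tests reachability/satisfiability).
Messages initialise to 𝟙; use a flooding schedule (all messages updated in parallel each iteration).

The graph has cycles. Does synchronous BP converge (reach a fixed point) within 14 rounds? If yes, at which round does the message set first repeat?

init: all messages = 𝟙 over 2 values
r1 m[φ0→X2] = [T, T]
r1 m[φ0→X13] = [T, F]
r1 m[φ1→X13] = [T, T]
r1 m[φ1→X1] = [T, F]
r1 m[φ2→X2] = [T, T]
r1 m[φ2→X10] = [F, T]
r1 m[φ3→X10] = [T, T]
r1 m[φ3→X7] = [T, T]
r1 m[φ4→X2] = [T, T]
r1 m[φ4→X12] = [F, T]
r1 m[φ5→X10] = [T, T]
r1 m[φ5→X13] = [T, T]
r1 m[φ6→X7] = [F, T]
r1 m[φ6→X1] = [T, F]
r1 m[X2→φ0] = [T, T]
r1 m[X2→φ2] = [T, T]
r1 m[X2→φ4] = [T, T]
r1 m[X10→φ2] = [T, T]
r1 m[X10→φ3] = [T, T]
r1 m[X10→φ5] = [T, T]
r1 m[X12→φ4] = [T, T]
r1 m[X7→φ3] = [T, T]
r1 m[X7→φ6] = [T, T]
r1 m[X13→φ0] = [T, T]
r1 m[X13→φ1] = [T, T]
r1 m[X13→φ5] = [T, T]
r1 m[X1→φ1] = [T, T]
r1 m[X1→φ6] = [T, T]
r2 m[φ0→X2] = [T, T]
r2 m[φ0→X13] = [T, F]
r2 m[φ1→X13] = [T, T]
r2 m[φ1→X1] = [T, F]
r2 m[φ2→X2] = [T, T]
r2 m[φ2→X10] = [F, T]
r2 m[φ3→X10] = [T, T]
r2 m[φ3→X7] = [T, T]
r2 m[φ4→X2] = [T, T]
r2 m[φ4→X12] = [F, T]
r2 m[φ5→X10] = [T, T]
r2 m[φ5→X13] = [T, T]
r2 m[φ6→X7] = [F, T]
r2 m[φ6→X1] = [T, F]
r2 m[X2→φ0] = [T, T]
r2 m[X2→φ2] = [T, T]
r2 m[X2→φ4] = [T, T]
r2 m[X10→φ2] = [T, T]
r2 m[X10→φ3] = [F, T]
r2 m[X10→φ5] = [F, T]
r2 m[X12→φ4] = [T, T]
r2 m[X7→φ3] = [F, T]
r2 m[X7→φ6] = [T, T]
r2 m[X13→φ0] = [T, T]
r2 m[X13→φ1] = [T, F]
r2 m[X13→φ5] = [T, F]
r2 m[X1→φ1] = [T, F]
r2 m[X1→φ6] = [T, F]
r3 m[φ0→X2] = [T, T]
r3 m[φ0→X13] = [T, F]
r3 m[φ1→X13] = [T, T]
r3 m[φ1→X1] = [T, F]
r3 m[φ2→X2] = [T, T]
r3 m[φ2→X10] = [F, T]
r3 m[φ3→X10] = [F, T]
r3 m[φ3→X7] = [F, T]
r3 m[φ4→X2] = [T, T]
r3 m[φ4→X12] = [F, T]
r3 m[φ5→X10] = [T, F]
r3 m[φ5→X13] = [F, T]
r3 m[φ6→X7] = [F, T]
r3 m[φ6→X1] = [T, F]
r3 m[X2→φ0] = [T, T]
r3 m[X2→φ2] = [T, T]
r3 m[X2→φ4] = [T, T]
r3 m[X10→φ2] = [T, T]
r3 m[X10→φ3] = [F, T]
r3 m[X10→φ5] = [F, T]
r3 m[X12→φ4] = [T, T]
r3 m[X7→φ3] = [F, T]
r3 m[X7→φ6] = [T, T]
r3 m[X13→φ0] = [T, T]
r3 m[X13→φ1] = [T, F]
r3 m[X13→φ5] = [T, F]
r3 m[X1→φ1] = [T, F]
r3 m[X1→φ6] = [T, F]
r4 m[φ0→X2] = [T, T]
r4 m[φ0→X13] = [T, F]
r4 m[φ1→X13] = [T, T]
r4 m[φ1→X1] = [T, F]
r4 m[φ2→X2] = [T, T]
r4 m[φ2→X10] = [F, T]
r4 m[φ3→X10] = [F, T]
r4 m[φ3→X7] = [F, T]
r4 m[φ4→X2] = [T, T]
r4 m[φ4→X12] = [F, T]
r4 m[φ5→X10] = [T, F]
r4 m[φ5→X13] = [F, T]
r4 m[φ6→X7] = [F, T]
r4 m[φ6→X1] = [T, F]
r4 m[X2→φ0] = [T, T]
r4 m[X2→φ2] = [T, T]
r4 m[X2→φ4] = [T, T]
r4 m[X10→φ2] = [F, F]
r4 m[X10→φ3] = [F, F]
r4 m[X10→φ5] = [F, T]
r4 m[X12→φ4] = [T, T]
r4 m[X7→φ3] = [F, T]
r4 m[X7→φ6] = [F, T]
r4 m[X13→φ0] = [F, T]
r4 m[X13→φ1] = [F, F]
r4 m[X13→φ5] = [T, F]
r4 m[X1→φ1] = [T, F]
r4 m[X1→φ6] = [T, F]
r5 m[φ0→X2] = [F, F]
r5 m[φ0→X13] = [T, F]
r5 m[φ1→X13] = [T, T]
r5 m[φ1→X1] = [F, F]
r5 m[φ2→X2] = [F, F]
r5 m[φ2→X10] = [F, T]
r5 m[φ3→X10] = [F, T]
r5 m[φ3→X7] = [F, F]
r5 m[φ4→X2] = [T, T]
r5 m[φ4→X12] = [F, T]
r5 m[φ5→X10] = [T, F]
r5 m[φ5→X13] = [F, T]
r5 m[φ6→X7] = [F, T]
r5 m[φ6→X1] = [T, F]
r5 m[X2→φ0] = [T, T]
r5 m[X2→φ2] = [T, T]
r5 m[X2→φ4] = [T, T]
r5 m[X10→φ2] = [F, F]
r5 m[X10→φ3] = [F, F]
r5 m[X10→φ5] = [F, T]
r5 m[X12→φ4] = [T, T]
r5 m[X7→φ3] = [F, T]
r5 m[X7→φ6] = [F, T]
r5 m[X13→φ0] = [F, T]
r5 m[X13→φ1] = [F, F]
r5 m[X13→φ5] = [T, F]
r5 m[X1→φ1] = [T, F]
r5 m[X1→φ6] = [T, F]
r6 m[φ0→X2] = [F, F]
r6 m[φ0→X13] = [T, F]
r6 m[φ1→X13] = [T, T]
r6 m[φ1→X1] = [F, F]
r6 m[φ2→X2] = [F, F]
r6 m[φ2→X10] = [F, T]
r6 m[φ3→X10] = [F, T]
r6 m[φ3→X7] = [F, F]
r6 m[φ4→X2] = [T, T]
r6 m[φ4→X12] = [F, T]
r6 m[φ5→X10] = [T, F]
r6 m[φ5→X13] = [F, T]
r6 m[φ6→X7] = [F, T]
r6 m[φ6→X1] = [T, F]
r6 m[X2→φ0] = [F, F]
r6 m[X2→φ2] = [F, F]
r6 m[X2→φ4] = [F, F]
r6 m[X10→φ2] = [F, F]
r6 m[X10→φ3] = [F, F]
r6 m[X10→φ5] = [F, T]
r6 m[X12→φ4] = [T, T]
r6 m[X7→φ3] = [F, T]
r6 m[X7→φ6] = [F, F]
r6 m[X13→φ0] = [F, T]
r6 m[X13→φ1] = [F, F]
r6 m[X13→φ5] = [T, F]
r6 m[X1→φ1] = [T, F]
r6 m[X1→φ6] = [F, F]
r7 m[φ0→X2] = [F, F]
r7 m[φ0→X13] = [F, F]
r7 m[φ1→X13] = [T, T]
r7 m[φ1→X1] = [F, F]
r7 m[φ2→X2] = [F, F]
r7 m[φ2→X10] = [F, F]
r7 m[φ3→X10] = [F, T]
r7 m[φ3→X7] = [F, F]
r7 m[φ4→X2] = [T, T]
r7 m[φ4→X12] = [F, F]
r7 m[φ5→X10] = [T, F]
r7 m[φ5→X13] = [F, T]
r7 m[φ6→X7] = [F, F]
r7 m[φ6→X1] = [F, F]
r7 m[X2→φ0] = [F, F]
r7 m[X2→φ2] = [F, F]
r7 m[X2→φ4] = [F, F]
r7 m[X10→φ2] = [F, F]
r7 m[X10→φ3] = [F, F]
r7 m[X10→φ5] = [F, T]
r7 m[X12→φ4] = [T, T]
r7 m[X7→φ3] = [F, T]
r7 m[X7→φ6] = [F, F]
r7 m[X13→φ0] = [F, T]
r7 m[X13→φ1] = [F, F]
r7 m[X13→φ5] = [T, F]
r7 m[X1→φ1] = [T, F]
r7 m[X1→φ6] = [F, F]
r8 m[φ0→X2] = [F, F]
r8 m[φ0→X13] = [F, F]
r8 m[φ1→X13] = [T, T]
r8 m[φ1→X1] = [F, F]
r8 m[φ2→X2] = [F, F]
r8 m[φ2→X10] = [F, F]
r8 m[φ3→X10] = [F, T]
r8 m[φ3→X7] = [F, F]
r8 m[φ4→X2] = [T, T]
r8 m[φ4→X12] = [F, F]
r8 m[φ5→X10] = [T, F]
r8 m[φ5→X13] = [F, T]
r8 m[φ6→X7] = [F, F]
r8 m[φ6→X1] = [F, F]
r8 m[X2→φ0] = [F, F]
r8 m[X2→φ2] = [F, F]
r8 m[X2→φ4] = [F, F]
r8 m[X10→φ2] = [F, F]
r8 m[X10→φ3] = [F, F]
r8 m[X10→φ5] = [F, F]
r8 m[X12→φ4] = [T, T]
r8 m[X7→φ3] = [F, F]
r8 m[X7→φ6] = [F, F]
r8 m[X13→φ0] = [F, T]
r8 m[X13→φ1] = [F, F]
r8 m[X13→φ5] = [F, F]
r8 m[X1→φ1] = [F, F]
r8 m[X1→φ6] = [F, F]
r9 m[φ0→X2] = [F, F]
r9 m[φ0→X13] = [F, F]
r9 m[φ1→X13] = [F, F]
r9 m[φ1→X1] = [F, F]
r9 m[φ2→X2] = [F, F]
r9 m[φ2→X10] = [F, F]
r9 m[φ3→X10] = [F, F]
r9 m[φ3→X7] = [F, F]
r9 m[φ4→X2] = [T, T]
r9 m[φ4→X12] = [F, F]
r9 m[φ5→X10] = [F, F]
r9 m[φ5→X13] = [F, F]
r9 m[φ6→X7] = [F, F]
r9 m[φ6→X1] = [F, F]
r9 m[X2→φ0] = [F, F]
r9 m[X2→φ2] = [F, F]
r9 m[X2→φ4] = [F, F]
r9 m[X10→φ2] = [F, F]
r9 m[X10→φ3] = [F, F]
r9 m[X10→φ5] = [F, F]
r9 m[X12→φ4] = [T, T]
r9 m[X7→φ3] = [F, F]
r9 m[X7→φ6] = [F, F]
r9 m[X13→φ0] = [F, T]
r9 m[X13→φ1] = [F, F]
r9 m[X13→φ5] = [F, F]
r9 m[X1→φ1] = [F, F]
r9 m[X1→φ6] = [F, F]
r10 m[φ0→X2] = [F, F]
r10 m[φ0→X13] = [F, F]
r10 m[φ1→X13] = [F, F]
r10 m[φ1→X1] = [F, F]
r10 m[φ2→X2] = [F, F]
r10 m[φ2→X10] = [F, F]
r10 m[φ3→X10] = [F, F]
r10 m[φ3→X7] = [F, F]
r10 m[φ4→X2] = [T, T]
r10 m[φ4→X12] = [F, F]
r10 m[φ5→X10] = [F, F]
r10 m[φ5→X13] = [F, F]
r10 m[φ6→X7] = [F, F]
r10 m[φ6→X1] = [F, F]
r10 m[X2→φ0] = [F, F]
r10 m[X2→φ2] = [F, F]
r10 m[X2→φ4] = [F, F]
r10 m[X10→φ2] = [F, F]
r10 m[X10→φ3] = [F, F]
r10 m[X10→φ5] = [F, F]
r10 m[X12→φ4] = [T, T]
r10 m[X7→φ3] = [F, F]
r10 m[X7→φ6] = [F, F]
r10 m[X13→φ0] = [F, F]
r10 m[X13→φ1] = [F, F]
r10 m[X13→φ5] = [F, F]
r10 m[X1→φ1] = [F, F]
r10 m[X1→φ6] = [F, F]
r11 m[φ0→X2] = [F, F]
r11 m[φ0→X13] = [F, F]
r11 m[φ1→X13] = [F, F]
r11 m[φ1→X1] = [F, F]
r11 m[φ2→X2] = [F, F]
r11 m[φ2→X10] = [F, F]
r11 m[φ3→X10] = [F, F]
r11 m[φ3→X7] = [F, F]
r11 m[φ4→X2] = [T, T]
r11 m[φ4→X12] = [F, F]
r11 m[φ5→X10] = [F, F]
r11 m[φ5→X13] = [F, F]
r11 m[φ6→X7] = [F, F]
r11 m[φ6→X1] = [F, F]
r11 m[X2→φ0] = [F, F]
r11 m[X2→φ2] = [F, F]
r11 m[X2→φ4] = [F, F]
r11 m[X10→φ2] = [F, F]
r11 m[X10→φ3] = [F, F]
r11 m[X10→φ5] = [F, F]
r11 m[X12→φ4] = [T, T]
r11 m[X7→φ3] = [F, F]
r11 m[X7→φ6] = [F, F]
r11 m[X13→φ0] = [F, F]
r11 m[X13→φ1] = [F, F]
r11 m[X13→φ5] = [F, F]
r11 m[X1→φ1] = [F, F]
r11 m[X1→φ6] = [F, F]
fixed point reached at round 11
messages reach a fixed point at round 11

CONVERGED at round 11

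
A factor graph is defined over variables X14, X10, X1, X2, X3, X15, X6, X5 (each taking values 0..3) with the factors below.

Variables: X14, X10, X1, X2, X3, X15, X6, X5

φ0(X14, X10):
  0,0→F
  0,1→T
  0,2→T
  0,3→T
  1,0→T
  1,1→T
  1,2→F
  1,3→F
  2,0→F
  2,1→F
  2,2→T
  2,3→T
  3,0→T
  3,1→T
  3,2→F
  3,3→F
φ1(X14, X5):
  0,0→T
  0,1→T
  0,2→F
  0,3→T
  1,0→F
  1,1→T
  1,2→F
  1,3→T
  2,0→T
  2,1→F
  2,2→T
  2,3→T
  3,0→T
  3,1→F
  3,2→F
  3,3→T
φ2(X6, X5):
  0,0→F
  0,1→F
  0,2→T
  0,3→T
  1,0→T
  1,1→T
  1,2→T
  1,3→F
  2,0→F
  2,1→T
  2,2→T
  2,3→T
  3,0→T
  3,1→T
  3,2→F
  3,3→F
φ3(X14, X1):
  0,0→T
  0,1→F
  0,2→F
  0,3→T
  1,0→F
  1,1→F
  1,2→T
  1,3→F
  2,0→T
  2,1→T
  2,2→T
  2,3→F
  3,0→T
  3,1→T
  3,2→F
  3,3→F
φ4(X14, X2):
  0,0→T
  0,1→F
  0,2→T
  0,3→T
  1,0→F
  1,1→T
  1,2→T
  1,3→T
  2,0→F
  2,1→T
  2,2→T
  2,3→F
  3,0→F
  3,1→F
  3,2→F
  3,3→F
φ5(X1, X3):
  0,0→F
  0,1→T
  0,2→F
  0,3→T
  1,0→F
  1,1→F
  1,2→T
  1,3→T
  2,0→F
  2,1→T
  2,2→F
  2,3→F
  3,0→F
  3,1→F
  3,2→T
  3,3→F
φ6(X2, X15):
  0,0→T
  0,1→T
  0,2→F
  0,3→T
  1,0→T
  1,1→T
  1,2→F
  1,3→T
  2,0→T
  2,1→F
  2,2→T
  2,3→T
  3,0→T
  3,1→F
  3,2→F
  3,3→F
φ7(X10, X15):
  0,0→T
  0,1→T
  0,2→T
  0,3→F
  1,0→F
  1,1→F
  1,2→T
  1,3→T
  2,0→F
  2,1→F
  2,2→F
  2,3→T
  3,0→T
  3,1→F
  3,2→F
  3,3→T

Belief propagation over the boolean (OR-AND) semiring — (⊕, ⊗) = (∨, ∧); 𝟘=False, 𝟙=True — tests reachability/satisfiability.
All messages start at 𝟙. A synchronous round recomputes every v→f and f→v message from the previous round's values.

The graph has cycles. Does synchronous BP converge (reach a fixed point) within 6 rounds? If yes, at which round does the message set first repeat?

CONVERGED at round 3

init: all messages = 𝟙 over 4 values
r1 m[φ0→X14] = [T, T, T, T]
r1 m[φ0→X10] = [T, T, T, T]
r1 m[φ1→X14] = [T, T, T, T]
r1 m[φ1→X5] = [T, T, T, T]
r1 m[φ2→X6] = [T, T, T, T]
r1 m[φ2→X5] = [T, T, T, T]
r1 m[φ3→X14] = [T, T, T, T]
r1 m[φ3→X1] = [T, T, T, T]
r1 m[φ4→X14] = [T, T, T, F]
r1 m[φ4→X2] = [T, T, T, T]
r1 m[φ5→X1] = [T, T, T, T]
r1 m[φ5→X3] = [F, T, T, T]
r1 m[φ6→X2] = [T, T, T, T]
r1 m[φ6→X15] = [T, T, T, T]
r1 m[φ7→X10] = [T, T, T, T]
r1 m[φ7→X15] = [T, T, T, T]
r1 m[X14→φ0] = [T, T, T, T]
r1 m[X14→φ1] = [T, T, T, T]
r1 m[X14→φ3] = [T, T, T, T]
r1 m[X14→φ4] = [T, T, T, T]
r1 m[X10→φ0] = [T, T, T, T]
r1 m[X10→φ7] = [T, T, T, T]
r1 m[X1→φ3] = [T, T, T, T]
r1 m[X1→φ5] = [T, T, T, T]
r1 m[X2→φ4] = [T, T, T, T]
r1 m[X2→φ6] = [T, T, T, T]
r1 m[X3→φ5] = [T, T, T, T]
r1 m[X15→φ6] = [T, T, T, T]
r1 m[X15→φ7] = [T, T, T, T]
r1 m[X6→φ2] = [T, T, T, T]
r1 m[X5→φ1] = [T, T, T, T]
r1 m[X5→φ2] = [T, T, T, T]
r2 m[φ0→X14] = [T, T, T, T]
r2 m[φ0→X10] = [T, T, T, T]
r2 m[φ1→X14] = [T, T, T, T]
r2 m[φ1→X5] = [T, T, T, T]
r2 m[φ2→X6] = [T, T, T, T]
r2 m[φ2→X5] = [T, T, T, T]
r2 m[φ3→X14] = [T, T, T, T]
r2 m[φ3→X1] = [T, T, T, T]
r2 m[φ4→X14] = [T, T, T, F]
r2 m[φ4→X2] = [T, T, T, T]
r2 m[φ5→X1] = [T, T, T, T]
r2 m[φ5→X3] = [F, T, T, T]
r2 m[φ6→X2] = [T, T, T, T]
r2 m[φ6→X15] = [T, T, T, T]
r2 m[φ7→X10] = [T, T, T, T]
r2 m[φ7→X15] = [T, T, T, T]
r2 m[X14→φ0] = [T, T, T, F]
r2 m[X14→φ1] = [T, T, T, F]
r2 m[X14→φ3] = [T, T, T, F]
r2 m[X14→φ4] = [T, T, T, T]
r2 m[X10→φ0] = [T, T, T, T]
r2 m[X10→φ7] = [T, T, T, T]
r2 m[X1→φ3] = [T, T, T, T]
r2 m[X1→φ5] = [T, T, T, T]
r2 m[X2→φ4] = [T, T, T, T]
r2 m[X2→φ6] = [T, T, T, T]
r2 m[X3→φ5] = [T, T, T, T]
r2 m[X15→φ6] = [T, T, T, T]
r2 m[X15→φ7] = [T, T, T, T]
r2 m[X6→φ2] = [T, T, T, T]
r2 m[X5→φ1] = [T, T, T, T]
r2 m[X5→φ2] = [T, T, T, T]
r3 m[φ0→X14] = [T, T, T, T]
r3 m[φ0→X10] = [T, T, T, T]
r3 m[φ1→X14] = [T, T, T, T]
r3 m[φ1→X5] = [T, T, T, T]
r3 m[φ2→X6] = [T, T, T, T]
r3 m[φ2→X5] = [T, T, T, T]
r3 m[φ3→X14] = [T, T, T, T]
r3 m[φ3→X1] = [T, T, T, T]
r3 m[φ4→X14] = [T, T, T, F]
r3 m[φ4→X2] = [T, T, T, T]
r3 m[φ5→X1] = [T, T, T, T]
r3 m[φ5→X3] = [F, T, T, T]
r3 m[φ6→X2] = [T, T, T, T]
r3 m[φ6→X15] = [T, T, T, T]
r3 m[φ7→X10] = [T, T, T, T]
r3 m[φ7→X15] = [T, T, T, T]
r3 m[X14→φ0] = [T, T, T, F]
r3 m[X14→φ1] = [T, T, T, F]
r3 m[X14→φ3] = [T, T, T, F]
r3 m[X14→φ4] = [T, T, T, T]
r3 m[X10→φ0] = [T, T, T, T]
r3 m[X10→φ7] = [T, T, T, T]
r3 m[X1→φ3] = [T, T, T, T]
r3 m[X1→φ5] = [T, T, T, T]
r3 m[X2→φ4] = [T, T, T, T]
r3 m[X2→φ6] = [T, T, T, T]
r3 m[X3→φ5] = [T, T, T, T]
r3 m[X15→φ6] = [T, T, T, T]
r3 m[X15→φ7] = [T, T, T, T]
r3 m[X6→φ2] = [T, T, T, T]
r3 m[X5→φ1] = [T, T, T, T]
r3 m[X5→φ2] = [T, T, T, T]
fixed point reached at round 3
messages reach a fixed point at round 3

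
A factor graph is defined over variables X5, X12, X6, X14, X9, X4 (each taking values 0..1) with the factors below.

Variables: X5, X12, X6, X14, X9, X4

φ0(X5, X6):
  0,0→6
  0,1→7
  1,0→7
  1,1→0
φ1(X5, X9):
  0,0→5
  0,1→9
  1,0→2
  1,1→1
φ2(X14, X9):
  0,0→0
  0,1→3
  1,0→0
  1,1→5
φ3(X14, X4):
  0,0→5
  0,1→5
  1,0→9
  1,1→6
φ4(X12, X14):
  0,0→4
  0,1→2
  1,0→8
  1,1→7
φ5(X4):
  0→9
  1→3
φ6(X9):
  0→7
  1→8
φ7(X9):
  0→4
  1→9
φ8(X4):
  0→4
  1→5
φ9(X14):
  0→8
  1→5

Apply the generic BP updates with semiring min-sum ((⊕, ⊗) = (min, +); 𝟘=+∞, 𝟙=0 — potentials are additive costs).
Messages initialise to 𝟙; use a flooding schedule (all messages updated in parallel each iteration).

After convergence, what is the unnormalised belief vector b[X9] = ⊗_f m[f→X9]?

b[X9] = [34, 44]

init: all messages = 𝟙 over 2 values
r1 m[φ0→X5] = [6, 0]
r1 m[φ0→X6] = [6, 0]
r1 m[φ1→X5] = [5, 1]
r1 m[φ1→X9] = [2, 1]
r1 m[φ2→X14] = [0, 0]
r1 m[φ2→X9] = [0, 3]
r1 m[φ3→X14] = [5, 6]
r1 m[φ3→X4] = [5, 5]
r1 m[φ4→X12] = [2, 7]
r1 m[φ4→X14] = [4, 2]
r1 m[φ5→X4] = [9, 3]
r1 m[φ6→X9] = [7, 8]
r1 m[φ7→X9] = [4, 9]
r1 m[φ8→X4] = [4, 5]
r1 m[φ9→X14] = [8, 5]
r1 m[X5→φ0] = [0, 0]
r1 m[X5→φ1] = [0, 0]
r1 m[X12→φ4] = [0, 0]
r1 m[X6→φ0] = [0, 0]
r1 m[X14→φ2] = [0, 0]
r1 m[X14→φ3] = [0, 0]
r1 m[X14→φ4] = [0, 0]
r1 m[X14→φ9] = [0, 0]
r1 m[X9→φ1] = [0, 0]
r1 m[X9→φ2] = [0, 0]
r1 m[X9→φ6] = [0, 0]
r1 m[X9→φ7] = [0, 0]
r1 m[X4→φ3] = [0, 0]
r1 m[X4→φ5] = [0, 0]
r1 m[X4→φ8] = [0, 0]
r2 m[φ0→X5] = [6, 0]
r2 m[φ0→X6] = [6, 0]
r2 m[φ1→X5] = [5, 1]
r2 m[φ1→X9] = [2, 1]
r2 m[φ2→X14] = [0, 0]
r2 m[φ2→X9] = [0, 3]
r2 m[φ3→X14] = [5, 6]
r2 m[φ3→X4] = [5, 5]
r2 m[φ4→X12] = [2, 7]
r2 m[φ4→X14] = [4, 2]
r2 m[φ5→X4] = [9, 3]
r2 m[φ6→X9] = [7, 8]
r2 m[φ7→X9] = [4, 9]
r2 m[φ8→X4] = [4, 5]
r2 m[φ9→X14] = [8, 5]
r2 m[X5→φ0] = [5, 1]
r2 m[X5→φ1] = [6, 0]
r2 m[X12→φ4] = [0, 0]
r2 m[X6→φ0] = [0, 0]
r2 m[X14→φ2] = [17, 13]
r2 m[X14→φ3] = [12, 7]
r2 m[X14→φ4] = [13, 11]
r2 m[X14→φ9] = [9, 8]
r2 m[X9→φ1] = [11, 20]
r2 m[X9→φ2] = [13, 18]
r2 m[X9→φ6] = [6, 13]
r2 m[X9→φ7] = [9, 12]
r2 m[X4→φ3] = [13, 8]
r2 m[X4→φ5] = [9, 10]
r2 m[X4→φ8] = [14, 8]
r3 m[φ0→X5] = [6, 0]
r3 m[φ0→X6] = [8, 1]
r3 m[φ1→X5] = [16, 13]
r3 m[φ1→X9] = [2, 1]
r3 m[φ2→X14] = [13, 13]
r3 m[φ2→X9] = [13, 18]
r3 m[φ3→X14] = [13, 14]
r3 m[φ3→X4] = [16, 13]
r3 m[φ4→X12] = [13, 18]
r3 m[φ4→X14] = [4, 2]
r3 m[φ5→X4] = [9, 3]
r3 m[φ6→X9] = [7, 8]
r3 m[φ7→X9] = [4, 9]
r3 m[φ8→X4] = [4, 5]
r3 m[φ9→X14] = [8, 5]
r3 m[X5→φ0] = [5, 1]
r3 m[X5→φ1] = [6, 0]
r3 m[X12→φ4] = [0, 0]
r3 m[X6→φ0] = [0, 0]
r3 m[X14→φ2] = [17, 13]
r3 m[X14→φ3] = [12, 7]
r3 m[X14→φ4] = [13, 11]
r3 m[X14→φ9] = [9, 8]
r3 m[X9→φ1] = [11, 20]
r3 m[X9→φ2] = [13, 18]
r3 m[X9→φ6] = [6, 13]
r3 m[X9→φ7] = [9, 12]
r3 m[X4→φ3] = [13, 8]
r3 m[X4→φ5] = [9, 10]
r3 m[X4→φ8] = [14, 8]
r4 m[φ0→X5] = [6, 0]
r4 m[φ0→X6] = [8, 1]
r4 m[φ1→X5] = [16, 13]
r4 m[φ1→X9] = [2, 1]
r4 m[φ2→X14] = [13, 13]
r4 m[φ2→X9] = [13, 18]
r4 m[φ3→X14] = [13, 14]
r4 m[φ3→X4] = [16, 13]
r4 m[φ4→X12] = [13, 18]
r4 m[φ4→X14] = [4, 2]
r4 m[φ5→X4] = [9, 3]
r4 m[φ6→X9] = [7, 8]
r4 m[φ7→X9] = [4, 9]
r4 m[φ8→X4] = [4, 5]
r4 m[φ9→X14] = [8, 5]
r4 m[X5→φ0] = [16, 13]
r4 m[X5→φ1] = [6, 0]
r4 m[X12→φ4] = [0, 0]
r4 m[X6→φ0] = [0, 0]
r4 m[X14→φ2] = [25, 21]
r4 m[X14→φ3] = [25, 20]
r4 m[X14→φ4] = [34, 32]
r4 m[X14→φ9] = [30, 29]
r4 m[X9→φ1] = [24, 35]
r4 m[X9→φ2] = [13, 18]
r4 m[X9→φ6] = [19, 28]
r4 m[X9→φ7] = [22, 27]
r4 m[X4→φ3] = [13, 8]
r4 m[X4→φ5] = [20, 18]
r4 m[X4→φ8] = [25, 16]
r5 m[φ0→X5] = [6, 0]
r5 m[φ0→X6] = [20, 13]
r5 m[φ1→X5] = [29, 26]
r5 m[φ1→X9] = [2, 1]
r5 m[φ2→X14] = [13, 13]
r5 m[φ2→X9] = [21, 26]
r5 m[φ3→X14] = [13, 14]
r5 m[φ3→X4] = [29, 26]
r5 m[φ4→X12] = [34, 39]
r5 m[φ4→X14] = [4, 2]
r5 m[φ5→X4] = [9, 3]
r5 m[φ6→X9] = [7, 8]
r5 m[φ7→X9] = [4, 9]
r5 m[φ8→X4] = [4, 5]
r5 m[φ9→X14] = [8, 5]
r5 m[X5→φ0] = [16, 13]
r5 m[X5→φ1] = [6, 0]
r5 m[X12→φ4] = [0, 0]
r5 m[X6→φ0] = [0, 0]
r5 m[X14→φ2] = [25, 21]
r5 m[X14→φ3] = [25, 20]
r5 m[X14→φ4] = [34, 32]
r5 m[X14→φ9] = [30, 29]
r5 m[X9→φ1] = [24, 35]
r5 m[X9→φ2] = [13, 18]
r5 m[X9→φ6] = [19, 28]
r5 m[X9→φ7] = [22, 27]
r5 m[X4→φ3] = [13, 8]
r5 m[X4→φ5] = [20, 18]
r5 m[X4→φ8] = [25, 16]
r6 m[φ0→X5] = [6, 0]
r6 m[φ0→X6] = [20, 13]
r6 m[φ1→X5] = [29, 26]
r6 m[φ1→X9] = [2, 1]
r6 m[φ2→X14] = [13, 13]
r6 m[φ2→X9] = [21, 26]
r6 m[φ3→X14] = [13, 14]
r6 m[φ3→X4] = [29, 26]
r6 m[φ4→X12] = [34, 39]
r6 m[φ4→X14] = [4, 2]
r6 m[φ5→X4] = [9, 3]
r6 m[φ6→X9] = [7, 8]
r6 m[φ7→X9] = [4, 9]
r6 m[φ8→X4] = [4, 5]
r6 m[φ9→X14] = [8, 5]
r6 m[X5→φ0] = [29, 26]
r6 m[X5→φ1] = [6, 0]
r6 m[X12→φ4] = [0, 0]
r6 m[X6→φ0] = [0, 0]
r6 m[X14→φ2] = [25, 21]
r6 m[X14→φ3] = [25, 20]
r6 m[X14→φ4] = [34, 32]
r6 m[X14→φ9] = [30, 29]
r6 m[X9→φ1] = [32, 43]
r6 m[X9→φ2] = [13, 18]
r6 m[X9→φ6] = [27, 36]
r6 m[X9→φ7] = [30, 35]
r6 m[X4→φ3] = [13, 8]
r6 m[X4→φ5] = [33, 31]
r6 m[X4→φ8] = [38, 29]
r7 m[φ0→X5] = [6, 0]
r7 m[φ0→X6] = [33, 26]
r7 m[φ1→X5] = [37, 34]
r7 m[φ1→X9] = [2, 1]
r7 m[φ2→X14] = [13, 13]
r7 m[φ2→X9] = [21, 26]
r7 m[φ3→X14] = [13, 14]
r7 m[φ3→X4] = [29, 26]
r7 m[φ4→X12] = [34, 39]
r7 m[φ4→X14] = [4, 2]
r7 m[φ5→X4] = [9, 3]
r7 m[φ6→X9] = [7, 8]
r7 m[φ7→X9] = [4, 9]
r7 m[φ8→X4] = [4, 5]
r7 m[φ9→X14] = [8, 5]
r7 m[X5→φ0] = [29, 26]
r7 m[X5→φ1] = [6, 0]
r7 m[X12→φ4] = [0, 0]
r7 m[X6→φ0] = [0, 0]
r7 m[X14→φ2] = [25, 21]
r7 m[X14→φ3] = [25, 20]
r7 m[X14→φ4] = [34, 32]
r7 m[X14→φ9] = [30, 29]
r7 m[X9→φ1] = [32, 43]
r7 m[X9→φ2] = [13, 18]
r7 m[X9→φ6] = [27, 36]
r7 m[X9→φ7] = [30, 35]
r7 m[X4→φ3] = [13, 8]
r7 m[X4→φ5] = [33, 31]
r7 m[X4→φ8] = [38, 29]
r8 m[φ0→X5] = [6, 0]
r8 m[φ0→X6] = [33, 26]
r8 m[φ1→X5] = [37, 34]
r8 m[φ1→X9] = [2, 1]
r8 m[φ2→X14] = [13, 13]
r8 m[φ2→X9] = [21, 26]
r8 m[φ3→X14] = [13, 14]
r8 m[φ3→X4] = [29, 26]
r8 m[φ4→X12] = [34, 39]
r8 m[φ4→X14] = [4, 2]
r8 m[φ5→X4] = [9, 3]
r8 m[φ6→X9] = [7, 8]
r8 m[φ7→X9] = [4, 9]
r8 m[φ8→X4] = [4, 5]
r8 m[φ9→X14] = [8, 5]
r8 m[X5→φ0] = [37, 34]
r8 m[X5→φ1] = [6, 0]
r8 m[X12→φ4] = [0, 0]
r8 m[X6→φ0] = [0, 0]
r8 m[X14→φ2] = [25, 21]
r8 m[X14→φ3] = [25, 20]
r8 m[X14→φ4] = [34, 32]
r8 m[X14→φ9] = [30, 29]
r8 m[X9→φ1] = [32, 43]
r8 m[X9→φ2] = [13, 18]
r8 m[X9→φ6] = [27, 36]
r8 m[X9→φ7] = [30, 35]
r8 m[X4→φ3] = [13, 8]
r8 m[X4→φ5] = [33, 31]
r8 m[X4→φ8] = [38, 29]
r9 m[φ0→X5] = [6, 0]
r9 m[φ0→X6] = [41, 34]
r9 m[φ1→X5] = [37, 34]
r9 m[φ1→X9] = [2, 1]
r9 m[φ2→X14] = [13, 13]
r9 m[φ2→X9] = [21, 26]
r9 m[φ3→X14] = [13, 14]
r9 m[φ3→X4] = [29, 26]
r9 m[φ4→X12] = [34, 39]
r9 m[φ4→X14] = [4, 2]
r9 m[φ5→X4] = [9, 3]
r9 m[φ6→X9] = [7, 8]
r9 m[φ7→X9] = [4, 9]
r9 m[φ8→X4] = [4, 5]
r9 m[φ9→X14] = [8, 5]
r9 m[X5→φ0] = [37, 34]
r9 m[X5→φ1] = [6, 0]
r9 m[X12→φ4] = [0, 0]
r9 m[X6→φ0] = [0, 0]
r9 m[X14→φ2] = [25, 21]
r9 m[X14→φ3] = [25, 20]
r9 m[X14→φ4] = [34, 32]
r9 m[X14→φ9] = [30, 29]
r9 m[X9→φ1] = [32, 43]
r9 m[X9→φ2] = [13, 18]
r9 m[X9→φ6] = [27, 36]
r9 m[X9→φ7] = [30, 35]
r9 m[X4→φ3] = [13, 8]
r9 m[X4→φ5] = [33, 31]
r9 m[X4→φ8] = [38, 29]
r10 m[φ0→X5] = [6, 0]
r10 m[φ0→X6] = [41, 34]
r10 m[φ1→X5] = [37, 34]
r10 m[φ1→X9] = [2, 1]
r10 m[φ2→X14] = [13, 13]
r10 m[φ2→X9] = [21, 26]
r10 m[φ3→X14] = [13, 14]
r10 m[φ3→X4] = [29, 26]
r10 m[φ4→X12] = [34, 39]
r10 m[φ4→X14] = [4, 2]
r10 m[φ5→X4] = [9, 3]
r10 m[φ6→X9] = [7, 8]
r10 m[φ7→X9] = [4, 9]
r10 m[φ8→X4] = [4, 5]
r10 m[φ9→X14] = [8, 5]
r10 m[X5→φ0] = [37, 34]
r10 m[X5→φ1] = [6, 0]
r10 m[X12→φ4] = [0, 0]
r10 m[X6→φ0] = [0, 0]
r10 m[X14→φ2] = [25, 21]
r10 m[X14→φ3] = [25, 20]
r10 m[X14→φ4] = [34, 32]
r10 m[X14→φ9] = [30, 29]
r10 m[X9→φ1] = [32, 43]
r10 m[X9→φ2] = [13, 18]
r10 m[X9→φ6] = [27, 36]
r10 m[X9→φ7] = [30, 35]
r10 m[X4→φ3] = [13, 8]
r10 m[X4→φ5] = [33, 31]
r10 m[X4→φ8] = [38, 29]
fixed point reached at round 10
b[X9] = ⊗ incoming = [34, 44]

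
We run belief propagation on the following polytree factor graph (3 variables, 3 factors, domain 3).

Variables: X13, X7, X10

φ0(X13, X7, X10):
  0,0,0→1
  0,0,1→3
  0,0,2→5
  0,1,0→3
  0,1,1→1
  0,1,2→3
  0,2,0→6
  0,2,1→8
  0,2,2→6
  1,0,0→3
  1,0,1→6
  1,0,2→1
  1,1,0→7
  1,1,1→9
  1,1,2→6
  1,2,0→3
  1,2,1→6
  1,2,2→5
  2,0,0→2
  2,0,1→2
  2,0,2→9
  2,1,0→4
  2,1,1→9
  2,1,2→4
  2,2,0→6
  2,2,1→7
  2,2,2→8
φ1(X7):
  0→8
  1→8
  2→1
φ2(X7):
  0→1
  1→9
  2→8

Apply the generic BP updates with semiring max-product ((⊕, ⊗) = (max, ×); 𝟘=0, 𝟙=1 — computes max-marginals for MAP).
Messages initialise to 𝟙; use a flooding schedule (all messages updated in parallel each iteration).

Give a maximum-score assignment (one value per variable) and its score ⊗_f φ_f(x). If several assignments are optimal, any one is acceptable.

assignment: (X13=1, X7=1, X10=1); score = 648

init: all messages = 𝟙 over 3 values
r1 m[φ0→X13] = [8, 9, 9]
r1 m[φ0→X7] = [9, 9, 8]
r1 m[φ0→X10] = [7, 9, 9]
r1 m[φ1→X7] = [8, 8, 1]
r1 m[φ2→X7] = [1, 9, 8]
r1 m[X13→φ0] = [1, 1, 1]
r1 m[X7→φ0] = [1, 1, 1]
r1 m[X7→φ1] = [1, 1, 1]
r1 m[X7→φ2] = [1, 1, 1]
r1 m[X10→φ0] = [1, 1, 1]
r2 m[φ0→X13] = [8, 9, 9]
r2 m[φ0→X7] = [9, 9, 8]
r2 m[φ0→X10] = [7, 9, 9]
r2 m[φ1→X7] = [8, 8, 1]
r2 m[φ2→X7] = [1, 9, 8]
r2 m[X13→φ0] = [1, 1, 1]
r2 m[X7→φ0] = [8, 72, 8]
r2 m[X7→φ1] = [9, 81, 64]
r2 m[X7→φ2] = [72, 72, 8]
r2 m[X10→φ0] = [1, 1, 1]
r3 m[φ0→X13] = [216, 648, 648]
r3 m[φ0→X7] = [9, 9, 8]
r3 m[φ0→X10] = [504, 648, 432]
r3 m[φ1→X7] = [8, 8, 1]
r3 m[φ2→X7] = [1, 9, 8]
r3 m[X13→φ0] = [1, 1, 1]
r3 m[X7→φ0] = [8, 72, 8]
r3 m[X7→φ1] = [9, 81, 64]
r3 m[X7→φ2] = [72, 72, 8]
r3 m[X10→φ0] = [1, 1, 1]
r4 m[φ0→X13] = [216, 648, 648]
r4 m[φ0→X7] = [9, 9, 8]
r4 m[φ0→X10] = [504, 648, 432]
r4 m[φ1→X7] = [8, 8, 1]
r4 m[φ2→X7] = [1, 9, 8]
r4 m[X13→φ0] = [1, 1, 1]
r4 m[X7→φ0] = [8, 72, 8]
r4 m[X7→φ1] = [9, 81, 64]
r4 m[X7→φ2] = [72, 72, 8]
r4 m[X10→φ0] = [1, 1, 1]
fixed point reached at round 4
traceback from X13: (X13=1, X7=1, X10=1), score=648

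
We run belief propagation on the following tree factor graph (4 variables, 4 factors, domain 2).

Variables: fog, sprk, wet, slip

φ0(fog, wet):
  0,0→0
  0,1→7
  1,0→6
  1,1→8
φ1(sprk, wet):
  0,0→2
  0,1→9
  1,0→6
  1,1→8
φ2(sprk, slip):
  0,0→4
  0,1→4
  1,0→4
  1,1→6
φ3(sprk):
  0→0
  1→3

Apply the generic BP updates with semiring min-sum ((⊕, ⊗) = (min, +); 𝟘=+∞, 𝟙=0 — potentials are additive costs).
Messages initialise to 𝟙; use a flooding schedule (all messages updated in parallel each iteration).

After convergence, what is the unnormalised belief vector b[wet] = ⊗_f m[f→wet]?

b[wet] = [6, 20]

init: all messages = 𝟙 over 2 values
r1 m[φ0→fog] = [0, 6]
r1 m[φ0→wet] = [0, 7]
r1 m[φ1→sprk] = [2, 6]
r1 m[φ1→wet] = [2, 8]
r1 m[φ2→sprk] = [4, 4]
r1 m[φ2→slip] = [4, 4]
r1 m[φ3→sprk] = [0, 3]
r1 m[fog→φ0] = [0, 0]
r1 m[sprk→φ1] = [0, 0]
r1 m[sprk→φ2] = [0, 0]
r1 m[sprk→φ3] = [0, 0]
r1 m[wet→φ0] = [0, 0]
r1 m[wet→φ1] = [0, 0]
r1 m[slip→φ2] = [0, 0]
r2 m[φ0→fog] = [0, 6]
r2 m[φ0→wet] = [0, 7]
r2 m[φ1→sprk] = [2, 6]
r2 m[φ1→wet] = [2, 8]
r2 m[φ2→sprk] = [4, 4]
r2 m[φ2→slip] = [4, 4]
r2 m[φ3→sprk] = [0, 3]
r2 m[fog→φ0] = [0, 0]
r2 m[sprk→φ1] = [4, 7]
r2 m[sprk→φ2] = [2, 9]
r2 m[sprk→φ3] = [6, 10]
r2 m[wet→φ0] = [2, 8]
r2 m[wet→φ1] = [0, 7]
r2 m[slip→φ2] = [0, 0]
r3 m[φ0→fog] = [2, 8]
r3 m[φ0→wet] = [0, 7]
r3 m[φ1→sprk] = [2, 6]
r3 m[φ1→wet] = [6, 13]
r3 m[φ2→sprk] = [4, 4]
r3 m[φ2→slip] = [6, 6]
r3 m[φ3→sprk] = [0, 3]
r3 m[fog→φ0] = [0, 0]
r3 m[sprk→φ1] = [4, 7]
r3 m[sprk→φ2] = [2, 9]
r3 m[sprk→φ3] = [6, 10]
r3 m[wet→φ0] = [2, 8]
r3 m[wet→φ1] = [0, 7]
r3 m[slip→φ2] = [0, 0]
r4 m[φ0→fog] = [2, 8]
r4 m[φ0→wet] = [0, 7]
r4 m[φ1→sprk] = [2, 6]
r4 m[φ1→wet] = [6, 13]
r4 m[φ2→sprk] = [4, 4]
r4 m[φ2→slip] = [6, 6]
r4 m[φ3→sprk] = [0, 3]
r4 m[fog→φ0] = [0, 0]
r4 m[sprk→φ1] = [4, 7]
r4 m[sprk→φ2] = [2, 9]
r4 m[sprk→φ3] = [6, 10]
r4 m[wet→φ0] = [6, 13]
r4 m[wet→φ1] = [0, 7]
r4 m[slip→φ2] = [0, 0]
r5 m[φ0→fog] = [6, 12]
r5 m[φ0→wet] = [0, 7]
r5 m[φ1→sprk] = [2, 6]
r5 m[φ1→wet] = [6, 13]
r5 m[φ2→sprk] = [4, 4]
r5 m[φ2→slip] = [6, 6]
r5 m[φ3→sprk] = [0, 3]
r5 m[fog→φ0] = [0, 0]
r5 m[sprk→φ1] = [4, 7]
r5 m[sprk→φ2] = [2, 9]
r5 m[sprk→φ3] = [6, 10]
r5 m[wet→φ0] = [6, 13]
r5 m[wet→φ1] = [0, 7]
r5 m[slip→φ2] = [0, 0]
r6 m[φ0→fog] = [6, 12]
r6 m[φ0→wet] = [0, 7]
r6 m[φ1→sprk] = [2, 6]
r6 m[φ1→wet] = [6, 13]
r6 m[φ2→sprk] = [4, 4]
r6 m[φ2→slip] = [6, 6]
r6 m[φ3→sprk] = [0, 3]
r6 m[fog→φ0] = [0, 0]
r6 m[sprk→φ1] = [4, 7]
r6 m[sprk→φ2] = [2, 9]
r6 m[sprk→φ3] = [6, 10]
r6 m[wet→φ0] = [6, 13]
r6 m[wet→φ1] = [0, 7]
r6 m[slip→φ2] = [0, 0]
fixed point reached at round 6
b[wet] = ⊗ incoming = [6, 20]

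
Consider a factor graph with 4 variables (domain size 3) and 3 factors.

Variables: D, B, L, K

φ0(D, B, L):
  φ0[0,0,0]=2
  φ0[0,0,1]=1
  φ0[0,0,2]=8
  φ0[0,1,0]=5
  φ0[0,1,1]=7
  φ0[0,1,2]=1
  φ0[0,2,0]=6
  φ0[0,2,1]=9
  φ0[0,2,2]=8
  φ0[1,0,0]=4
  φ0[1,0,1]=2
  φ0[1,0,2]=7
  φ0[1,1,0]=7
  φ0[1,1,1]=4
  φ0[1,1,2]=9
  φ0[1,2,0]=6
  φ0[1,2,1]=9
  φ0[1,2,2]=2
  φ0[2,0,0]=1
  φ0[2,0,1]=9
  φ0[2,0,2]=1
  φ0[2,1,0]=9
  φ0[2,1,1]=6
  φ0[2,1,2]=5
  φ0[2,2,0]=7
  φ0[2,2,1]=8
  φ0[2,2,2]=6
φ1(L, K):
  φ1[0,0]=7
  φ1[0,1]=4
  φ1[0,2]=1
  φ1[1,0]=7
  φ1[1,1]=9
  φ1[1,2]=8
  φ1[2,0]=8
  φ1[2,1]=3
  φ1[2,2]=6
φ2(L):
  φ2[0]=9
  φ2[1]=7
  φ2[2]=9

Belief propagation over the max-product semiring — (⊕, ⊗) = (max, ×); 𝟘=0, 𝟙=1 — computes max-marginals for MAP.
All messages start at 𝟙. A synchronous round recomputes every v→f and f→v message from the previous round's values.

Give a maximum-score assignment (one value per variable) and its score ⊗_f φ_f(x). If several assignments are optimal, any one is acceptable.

init: all messages = 𝟙 over 3 values
r1 m[φ0→D] = [9, 9, 9]
r1 m[φ0→B] = [9, 9, 9]
r1 m[φ0→L] = [9, 9, 9]
r1 m[φ1→L] = [7, 9, 8]
r1 m[φ1→K] = [8, 9, 8]
r1 m[φ2→L] = [9, 7, 9]
r1 m[D→φ0] = [1, 1, 1]
r1 m[B→φ0] = [1, 1, 1]
r1 m[L→φ0] = [1, 1, 1]
r1 m[L→φ1] = [1, 1, 1]
r1 m[L→φ2] = [1, 1, 1]
r1 m[K→φ1] = [1, 1, 1]
r2 m[φ0→D] = [9, 9, 9]
r2 m[φ0→B] = [9, 9, 9]
r2 m[φ0→L] = [9, 9, 9]
r2 m[φ1→L] = [7, 9, 8]
r2 m[φ1→K] = [8, 9, 8]
r2 m[φ2→L] = [9, 7, 9]
r2 m[D→φ0] = [1, 1, 1]
r2 m[B→φ0] = [1, 1, 1]
r2 m[L→φ0] = [63, 63, 72]
r2 m[L→φ1] = [81, 63, 81]
r2 m[L→φ2] = [63, 81, 72]
r2 m[K→φ1] = [1, 1, 1]
r3 m[φ0→D] = [576, 648, 567]
r3 m[φ0→B] = [576, 648, 576]
r3 m[φ0→L] = [9, 9, 9]
r3 m[φ1→L] = [7, 9, 8]
r3 m[φ1→K] = [648, 567, 504]
r3 m[φ2→L] = [9, 7, 9]
r3 m[D→φ0] = [1, 1, 1]
r3 m[B→φ0] = [1, 1, 1]
r3 m[L→φ0] = [63, 63, 72]
r3 m[L→φ1] = [81, 63, 81]
r3 m[L→φ2] = [63, 81, 72]
r3 m[K→φ1] = [1, 1, 1]
r4 m[φ0→D] = [576, 648, 567]
r4 m[φ0→B] = [576, 648, 576]
r4 m[φ0→L] = [9, 9, 9]
r4 m[φ1→L] = [7, 9, 8]
r4 m[φ1→K] = [648, 567, 504]
r4 m[φ2→L] = [9, 7, 9]
r4 m[D→φ0] = [1, 1, 1]
r4 m[B→φ0] = [1, 1, 1]
r4 m[L→φ0] = [63, 63, 72]
r4 m[L→φ1] = [81, 63, 81]
r4 m[L→φ2] = [63, 81, 72]
r4 m[K→φ1] = [1, 1, 1]
fixed point reached at round 4
traceback from D: (D=1, B=1, L=2, K=0), score=648

assignment: (D=1, B=1, L=2, K=0); score = 648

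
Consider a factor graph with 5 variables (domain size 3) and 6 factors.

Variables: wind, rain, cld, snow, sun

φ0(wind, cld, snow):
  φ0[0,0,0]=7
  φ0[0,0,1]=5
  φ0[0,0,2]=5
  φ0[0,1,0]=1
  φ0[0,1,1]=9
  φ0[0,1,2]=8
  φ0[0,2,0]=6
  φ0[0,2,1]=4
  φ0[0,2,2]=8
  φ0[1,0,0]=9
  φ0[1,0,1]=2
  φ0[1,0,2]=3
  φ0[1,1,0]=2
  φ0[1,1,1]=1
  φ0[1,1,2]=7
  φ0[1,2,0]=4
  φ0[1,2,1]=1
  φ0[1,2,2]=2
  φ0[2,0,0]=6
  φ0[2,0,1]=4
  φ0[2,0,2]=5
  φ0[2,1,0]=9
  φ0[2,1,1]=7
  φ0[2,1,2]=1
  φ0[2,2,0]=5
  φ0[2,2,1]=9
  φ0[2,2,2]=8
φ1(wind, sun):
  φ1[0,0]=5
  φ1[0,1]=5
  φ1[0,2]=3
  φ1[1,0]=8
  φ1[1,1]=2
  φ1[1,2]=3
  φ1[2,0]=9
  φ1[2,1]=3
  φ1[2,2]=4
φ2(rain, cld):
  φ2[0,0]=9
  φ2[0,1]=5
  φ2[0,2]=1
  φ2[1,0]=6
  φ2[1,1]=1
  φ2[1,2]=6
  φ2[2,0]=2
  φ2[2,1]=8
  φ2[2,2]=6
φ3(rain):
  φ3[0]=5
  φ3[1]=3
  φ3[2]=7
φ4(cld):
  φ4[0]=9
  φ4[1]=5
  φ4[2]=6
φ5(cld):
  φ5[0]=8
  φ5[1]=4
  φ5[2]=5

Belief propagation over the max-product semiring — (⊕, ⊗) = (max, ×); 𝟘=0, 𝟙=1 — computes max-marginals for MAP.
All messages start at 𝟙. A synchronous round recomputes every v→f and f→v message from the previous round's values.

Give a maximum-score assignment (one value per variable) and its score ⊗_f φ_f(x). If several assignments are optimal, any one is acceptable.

init: all messages = 𝟙 over 3 values
r1 m[φ0→wind] = [9, 9, 9]
r1 m[φ0→cld] = [9, 9, 9]
r1 m[φ0→snow] = [9, 9, 8]
r1 m[φ1→wind] = [5, 8, 9]
r1 m[φ1→sun] = [9, 5, 4]
r1 m[φ2→rain] = [9, 6, 8]
r1 m[φ2→cld] = [9, 8, 6]
r1 m[φ3→rain] = [5, 3, 7]
r1 m[φ4→cld] = [9, 5, 6]
r1 m[φ5→cld] = [8, 4, 5]
r1 m[wind→φ0] = [1, 1, 1]
r1 m[wind→φ1] = [1, 1, 1]
r1 m[rain→φ2] = [1, 1, 1]
r1 m[rain→φ3] = [1, 1, 1]
r1 m[cld→φ0] = [1, 1, 1]
r1 m[cld→φ2] = [1, 1, 1]
r1 m[cld→φ4] = [1, 1, 1]
r1 m[cld→φ5] = [1, 1, 1]
r1 m[snow→φ0] = [1, 1, 1]
r1 m[sun→φ1] = [1, 1, 1]
r2 m[φ0→wind] = [9, 9, 9]
r2 m[φ0→cld] = [9, 9, 9]
r2 m[φ0→snow] = [9, 9, 8]
r2 m[φ1→wind] = [5, 8, 9]
r2 m[φ1→sun] = [9, 5, 4]
r2 m[φ2→rain] = [9, 6, 8]
r2 m[φ2→cld] = [9, 8, 6]
r2 m[φ3→rain] = [5, 3, 7]
r2 m[φ4→cld] = [9, 5, 6]
r2 m[φ5→cld] = [8, 4, 5]
r2 m[wind→φ0] = [5, 8, 9]
r2 m[wind→φ1] = [9, 9, 9]
r2 m[rain→φ2] = [5, 3, 7]
r2 m[rain→φ3] = [9, 6, 8]
r2 m[cld→φ0] = [648, 160, 180]
r2 m[cld→φ2] = [648, 180, 270]
r2 m[cld→φ4] = [648, 288, 270]
r2 m[cld→φ5] = [729, 360, 324]
r2 m[snow→φ0] = [1, 1, 1]
r2 m[sun→φ1] = [1, 1, 1]
r3 m[φ0→wind] = [4536, 5832, 3888]
r3 m[φ0→cld] = [72, 81, 81]
r3 m[φ0→snow] = [46656, 23328, 29160]
r3 m[φ1→wind] = [5, 8, 9]
r3 m[φ1→sun] = [81, 45, 36]
r3 m[φ2→rain] = [5832, 3888, 1620]
r3 m[φ2→cld] = [45, 56, 42]
r3 m[φ3→rain] = [5, 3, 7]
r3 m[φ4→cld] = [9, 5, 6]
r3 m[φ5→cld] = [8, 4, 5]
r3 m[wind→φ0] = [5, 8, 9]
r3 m[wind→φ1] = [9, 9, 9]
r3 m[rain→φ2] = [5, 3, 7]
r3 m[rain→φ3] = [9, 6, 8]
r3 m[cld→φ0] = [648, 160, 180]
r3 m[cld→φ2] = [648, 180, 270]
r3 m[cld→φ4] = [648, 288, 270]
r3 m[cld→φ5] = [729, 360, 324]
r3 m[snow→φ0] = [1, 1, 1]
r3 m[sun→φ1] = [1, 1, 1]
r4 m[φ0→wind] = [4536, 5832, 3888]
r4 m[φ0→cld] = [72, 81, 81]
r4 m[φ0→snow] = [46656, 23328, 29160]
r4 m[φ1→wind] = [5, 8, 9]
r4 m[φ1→sun] = [81, 45, 36]
r4 m[φ2→rain] = [5832, 3888, 1620]
r4 m[φ2→cld] = [45, 56, 42]
r4 m[φ3→rain] = [5, 3, 7]
r4 m[φ4→cld] = [9, 5, 6]
r4 m[φ5→cld] = [8, 4, 5]
r4 m[wind→φ0] = [5, 8, 9]
r4 m[wind→φ1] = [4536, 5832, 3888]
r4 m[rain→φ2] = [5, 3, 7]
r4 m[rain→φ3] = [5832, 3888, 1620]
r4 m[cld→φ0] = [3240, 1120, 1260]
r4 m[cld→φ2] = [5184, 1620, 2430]
r4 m[cld→φ4] = [25920, 18144, 17010]
r4 m[cld→φ5] = [29160, 22680, 20412]
r4 m[snow→φ0] = [1, 1, 1]
r4 m[sun→φ1] = [1, 1, 1]
r5 m[φ0→wind] = [22680, 29160, 19440]
r5 m[φ0→cld] = [72, 81, 81]
r5 m[φ0→snow] = [233280, 116640, 145800]
r5 m[φ1→wind] = [5, 8, 9]
r5 m[φ1→sun] = [46656, 22680, 17496]
r5 m[φ2→rain] = [46656, 31104, 14580]
r5 m[φ2→cld] = [45, 56, 42]
r5 m[φ3→rain] = [5, 3, 7]
r5 m[φ4→cld] = [9, 5, 6]
r5 m[φ5→cld] = [8, 4, 5]
r5 m[wind→φ0] = [5, 8, 9]
r5 m[wind→φ1] = [4536, 5832, 3888]
r5 m[rain→φ2] = [5, 3, 7]
r5 m[rain→φ3] = [5832, 3888, 1620]
r5 m[cld→φ0] = [3240, 1120, 1260]
r5 m[cld→φ2] = [5184, 1620, 2430]
r5 m[cld→φ4] = [25920, 18144, 17010]
r5 m[cld→φ5] = [29160, 22680, 20412]
r5 m[snow→φ0] = [1, 1, 1]
r5 m[sun→φ1] = [1, 1, 1]
r6 m[φ0→wind] = [22680, 29160, 19440]
r6 m[φ0→cld] = [72, 81, 81]
r6 m[φ0→snow] = [233280, 116640, 145800]
r6 m[φ1→wind] = [5, 8, 9]
r6 m[φ1→sun] = [46656, 22680, 17496]
r6 m[φ2→rain] = [46656, 31104, 14580]
r6 m[φ2→cld] = [45, 56, 42]
r6 m[φ3→rain] = [5, 3, 7]
r6 m[φ4→cld] = [9, 5, 6]
r6 m[φ5→cld] = [8, 4, 5]
r6 m[wind→φ0] = [5, 8, 9]
r6 m[wind→φ1] = [22680, 29160, 19440]
r6 m[rain→φ2] = [5, 3, 7]
r6 m[rain→φ3] = [46656, 31104, 14580]
r6 m[cld→φ0] = [3240, 1120, 1260]
r6 m[cld→φ2] = [5184, 1620, 2430]
r6 m[cld→φ4] = [25920, 18144, 17010]
r6 m[cld→φ5] = [29160, 22680, 20412]
r6 m[snow→φ0] = [1, 1, 1]
r6 m[sun→φ1] = [1, 1, 1]
r7 m[φ0→wind] = [22680, 29160, 19440]
r7 m[φ0→cld] = [72, 81, 81]
r7 m[φ0→snow] = [233280, 116640, 145800]
r7 m[φ1→wind] = [5, 8, 9]
r7 m[φ1→sun] = [233280, 113400, 87480]
r7 m[φ2→rain] = [46656, 31104, 14580]
r7 m[φ2→cld] = [45, 56, 42]
r7 m[φ3→rain] = [5, 3, 7]
r7 m[φ4→cld] = [9, 5, 6]
r7 m[φ5→cld] = [8, 4, 5]
r7 m[wind→φ0] = [5, 8, 9]
r7 m[wind→φ1] = [22680, 29160, 19440]
r7 m[rain→φ2] = [5, 3, 7]
r7 m[rain→φ3] = [46656, 31104, 14580]
r7 m[cld→φ0] = [3240, 1120, 1260]
r7 m[cld→φ2] = [5184, 1620, 2430]
r7 m[cld→φ4] = [25920, 18144, 17010]
r7 m[cld→φ5] = [29160, 22680, 20412]
r7 m[snow→φ0] = [1, 1, 1]
r7 m[sun→φ1] = [1, 1, 1]
r8 m[φ0→wind] = [22680, 29160, 19440]
r8 m[φ0→cld] = [72, 81, 81]
r8 m[φ0→snow] = [233280, 116640, 145800]
r8 m[φ1→wind] = [5, 8, 9]
r8 m[φ1→sun] = [233280, 113400, 87480]
r8 m[φ2→rain] = [46656, 31104, 14580]
r8 m[φ2→cld] = [45, 56, 42]
r8 m[φ3→rain] = [5, 3, 7]
r8 m[φ4→cld] = [9, 5, 6]
r8 m[φ5→cld] = [8, 4, 5]
r8 m[wind→φ0] = [5, 8, 9]
r8 m[wind→φ1] = [22680, 29160, 19440]
r8 m[rain→φ2] = [5, 3, 7]
r8 m[rain→φ3] = [46656, 31104, 14580]
r8 m[cld→φ0] = [3240, 1120, 1260]
r8 m[cld→φ2] = [5184, 1620, 2430]
r8 m[cld→φ4] = [25920, 18144, 17010]
r8 m[cld→φ5] = [29160, 22680, 20412]
r8 m[snow→φ0] = [1, 1, 1]
r8 m[sun→φ1] = [1, 1, 1]
fixed point reached at round 8
traceback from wind: (wind=1, rain=0, cld=0, snow=0, sun=0), score=233280

assignment: (wind=1, rain=0, cld=0, snow=0, sun=0); score = 233280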